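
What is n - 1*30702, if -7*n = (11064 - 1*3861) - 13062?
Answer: -29865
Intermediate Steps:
n = 837 (n = -((11064 - 1*3861) - 13062)/7 = -((11064 - 3861) - 13062)/7 = -(7203 - 13062)/7 = -⅐*(-5859) = 837)
n - 1*30702 = 837 - 1*30702 = 837 - 30702 = -29865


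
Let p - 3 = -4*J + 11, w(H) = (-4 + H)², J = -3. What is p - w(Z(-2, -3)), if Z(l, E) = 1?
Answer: 17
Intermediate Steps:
p = 26 (p = 3 + (-4*(-3) + 11) = 3 + (12 + 11) = 3 + 23 = 26)
p - w(Z(-2, -3)) = 26 - (-4 + 1)² = 26 - 1*(-3)² = 26 - 1*9 = 26 - 9 = 17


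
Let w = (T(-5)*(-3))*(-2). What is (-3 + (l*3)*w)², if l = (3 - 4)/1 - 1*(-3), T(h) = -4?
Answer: 21609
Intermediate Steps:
l = 2 (l = -1*1 + 3 = -1 + 3 = 2)
w = -24 (w = -4*(-3)*(-2) = 12*(-2) = -24)
(-3 + (l*3)*w)² = (-3 + (2*3)*(-24))² = (-3 + 6*(-24))² = (-3 - 144)² = (-147)² = 21609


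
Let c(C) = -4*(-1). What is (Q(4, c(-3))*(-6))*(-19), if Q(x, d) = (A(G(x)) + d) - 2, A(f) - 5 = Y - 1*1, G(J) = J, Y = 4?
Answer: 1140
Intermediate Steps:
c(C) = 4
A(f) = 8 (A(f) = 5 + (4 - 1*1) = 5 + (4 - 1) = 5 + 3 = 8)
Q(x, d) = 6 + d (Q(x, d) = (8 + d) - 2 = 6 + d)
(Q(4, c(-3))*(-6))*(-19) = ((6 + 4)*(-6))*(-19) = (10*(-6))*(-19) = -60*(-19) = 1140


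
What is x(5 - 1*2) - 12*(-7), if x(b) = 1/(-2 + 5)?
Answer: 253/3 ≈ 84.333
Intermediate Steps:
x(b) = ⅓ (x(b) = 1/3 = ⅓)
x(5 - 1*2) - 12*(-7) = ⅓ - 12*(-7) = ⅓ + 84 = 253/3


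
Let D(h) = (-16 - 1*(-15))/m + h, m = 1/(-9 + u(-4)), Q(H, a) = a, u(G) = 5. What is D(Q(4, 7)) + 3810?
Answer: 3821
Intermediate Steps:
m = -1/4 (m = 1/(-9 + 5) = 1/(-4) = -1/4 ≈ -0.25000)
D(h) = 4 + h (D(h) = (-16 - 1*(-15))/(-1/4) + h = (-16 + 15)*(-4) + h = -1*(-4) + h = 4 + h)
D(Q(4, 7)) + 3810 = (4 + 7) + 3810 = 11 + 3810 = 3821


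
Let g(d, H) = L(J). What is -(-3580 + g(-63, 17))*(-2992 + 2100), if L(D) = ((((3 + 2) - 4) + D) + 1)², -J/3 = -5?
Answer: -2935572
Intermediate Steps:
J = 15 (J = -3*(-5) = 15)
L(D) = (2 + D)² (L(D) = (((5 - 4) + D) + 1)² = ((1 + D) + 1)² = (2 + D)²)
g(d, H) = 289 (g(d, H) = (2 + 15)² = 17² = 289)
-(-3580 + g(-63, 17))*(-2992 + 2100) = -(-3580 + 289)*(-2992 + 2100) = -(-3291)*(-892) = -1*2935572 = -2935572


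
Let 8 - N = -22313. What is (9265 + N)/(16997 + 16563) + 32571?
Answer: 546557173/16780 ≈ 32572.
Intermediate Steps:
N = 22321 (N = 8 - 1*(-22313) = 8 + 22313 = 22321)
(9265 + N)/(16997 + 16563) + 32571 = (9265 + 22321)/(16997 + 16563) + 32571 = 31586/33560 + 32571 = 31586*(1/33560) + 32571 = 15793/16780 + 32571 = 546557173/16780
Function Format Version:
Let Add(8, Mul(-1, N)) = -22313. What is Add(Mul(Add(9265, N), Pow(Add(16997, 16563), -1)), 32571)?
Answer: Rational(546557173, 16780) ≈ 32572.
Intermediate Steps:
N = 22321 (N = Add(8, Mul(-1, -22313)) = Add(8, 22313) = 22321)
Add(Mul(Add(9265, N), Pow(Add(16997, 16563), -1)), 32571) = Add(Mul(Add(9265, 22321), Pow(Add(16997, 16563), -1)), 32571) = Add(Mul(31586, Pow(33560, -1)), 32571) = Add(Mul(31586, Rational(1, 33560)), 32571) = Add(Rational(15793, 16780), 32571) = Rational(546557173, 16780)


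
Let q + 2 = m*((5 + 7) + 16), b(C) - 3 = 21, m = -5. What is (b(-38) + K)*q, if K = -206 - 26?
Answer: 29536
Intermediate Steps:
b(C) = 24 (b(C) = 3 + 21 = 24)
q = -142 (q = -2 - 5*((5 + 7) + 16) = -2 - 5*(12 + 16) = -2 - 5*28 = -2 - 140 = -142)
K = -232
(b(-38) + K)*q = (24 - 232)*(-142) = -208*(-142) = 29536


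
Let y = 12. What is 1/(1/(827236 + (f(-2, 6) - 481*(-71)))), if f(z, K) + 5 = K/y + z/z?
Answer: 1722767/2 ≈ 8.6138e+5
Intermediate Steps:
f(z, K) = -4 + K/12 (f(z, K) = -5 + (K/12 + z/z) = -5 + (K*(1/12) + 1) = -5 + (K/12 + 1) = -5 + (1 + K/12) = -4 + K/12)
1/(1/(827236 + (f(-2, 6) - 481*(-71)))) = 1/(1/(827236 + ((-4 + (1/12)*6) - 481*(-71)))) = 1/(1/(827236 + ((-4 + ½) + 34151))) = 1/(1/(827236 + (-7/2 + 34151))) = 1/(1/(827236 + 68295/2)) = 1/(1/(1722767/2)) = 1/(2/1722767) = 1722767/2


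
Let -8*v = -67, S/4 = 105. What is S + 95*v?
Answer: 9725/8 ≈ 1215.6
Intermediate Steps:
S = 420 (S = 4*105 = 420)
v = 67/8 (v = -⅛*(-67) = 67/8 ≈ 8.3750)
S + 95*v = 420 + 95*(67/8) = 420 + 6365/8 = 9725/8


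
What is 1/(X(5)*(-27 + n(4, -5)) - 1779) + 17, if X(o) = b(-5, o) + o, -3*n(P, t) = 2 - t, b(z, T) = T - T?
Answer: 98206/5777 ≈ 16.999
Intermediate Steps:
b(z, T) = 0
n(P, t) = -2/3 + t/3 (n(P, t) = -(2 - t)/3 = -2/3 + t/3)
X(o) = o (X(o) = 0 + o = o)
1/(X(5)*(-27 + n(4, -5)) - 1779) + 17 = 1/(5*(-27 + (-2/3 + (1/3)*(-5))) - 1779) + 17 = 1/(5*(-27 + (-2/3 - 5/3)) - 1779) + 17 = 1/(5*(-27 - 7/3) - 1779) + 17 = 1/(5*(-88/3) - 1779) + 17 = 1/(-440/3 - 1779) + 17 = 1/(-5777/3) + 17 = -3/5777 + 17 = 98206/5777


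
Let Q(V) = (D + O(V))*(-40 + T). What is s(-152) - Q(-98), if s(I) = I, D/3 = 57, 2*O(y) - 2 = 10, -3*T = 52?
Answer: 9996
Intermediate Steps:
T = -52/3 (T = -1/3*52 = -52/3 ≈ -17.333)
O(y) = 6 (O(y) = 1 + (1/2)*10 = 1 + 5 = 6)
D = 171 (D = 3*57 = 171)
Q(V) = -10148 (Q(V) = (171 + 6)*(-40 - 52/3) = 177*(-172/3) = -10148)
s(-152) - Q(-98) = -152 - 1*(-10148) = -152 + 10148 = 9996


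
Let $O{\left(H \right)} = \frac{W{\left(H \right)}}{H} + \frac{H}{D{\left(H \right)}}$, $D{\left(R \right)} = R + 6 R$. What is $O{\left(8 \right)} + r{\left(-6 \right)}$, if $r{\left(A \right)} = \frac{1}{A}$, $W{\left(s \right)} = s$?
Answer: $\frac{41}{42} \approx 0.97619$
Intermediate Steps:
$D{\left(R \right)} = 7 R$
$O{\left(H \right)} = \frac{8}{7}$ ($O{\left(H \right)} = \frac{H}{H} + \frac{H}{7 H} = 1 + H \frac{1}{7 H} = 1 + \frac{1}{7} = \frac{8}{7}$)
$O{\left(8 \right)} + r{\left(-6 \right)} = \frac{8}{7} + \frac{1}{-6} = \frac{8}{7} - \frac{1}{6} = \frac{41}{42}$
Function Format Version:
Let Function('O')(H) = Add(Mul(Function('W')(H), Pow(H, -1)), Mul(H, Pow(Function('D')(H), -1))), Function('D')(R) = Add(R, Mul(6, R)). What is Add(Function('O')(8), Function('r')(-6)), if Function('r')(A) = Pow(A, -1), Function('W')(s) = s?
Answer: Rational(41, 42) ≈ 0.97619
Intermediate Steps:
Function('D')(R) = Mul(7, R)
Function('O')(H) = Rational(8, 7) (Function('O')(H) = Add(Mul(H, Pow(H, -1)), Mul(H, Pow(Mul(7, H), -1))) = Add(1, Mul(H, Mul(Rational(1, 7), Pow(H, -1)))) = Add(1, Rational(1, 7)) = Rational(8, 7))
Add(Function('O')(8), Function('r')(-6)) = Add(Rational(8, 7), Pow(-6, -1)) = Add(Rational(8, 7), Rational(-1, 6)) = Rational(41, 42)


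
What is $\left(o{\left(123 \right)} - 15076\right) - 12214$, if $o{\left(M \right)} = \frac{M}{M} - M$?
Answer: $-27412$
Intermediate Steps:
$o{\left(M \right)} = 1 - M$
$\left(o{\left(123 \right)} - 15076\right) - 12214 = \left(\left(1 - 123\right) - 15076\right) - 12214 = \left(-122 - 15076\right) - 12214 = -15198 - 12214 = -27412$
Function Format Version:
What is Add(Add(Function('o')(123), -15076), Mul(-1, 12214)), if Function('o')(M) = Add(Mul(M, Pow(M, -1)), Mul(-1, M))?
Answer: -27412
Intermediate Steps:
Function('o')(M) = Add(1, Mul(-1, M))
Add(Add(Function('o')(123), -15076), Mul(-1, 12214)) = Add(Add(Add(1, Mul(-1, 123)), -15076), Mul(-1, 12214)) = Add(Add(Add(1, -123), -15076), -12214) = Add(Add(-122, -15076), -12214) = Add(-15198, -12214) = -27412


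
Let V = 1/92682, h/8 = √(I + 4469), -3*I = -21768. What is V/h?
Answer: √469/1738714320 ≈ 1.2455e-8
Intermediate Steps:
I = 7256 (I = -⅓*(-21768) = 7256)
h = 40*√469 (h = 8*√(7256 + 4469) = 8*√11725 = 8*(5*√469) = 40*√469 ≈ 866.26)
V = 1/92682 ≈ 1.0790e-5
V/h = 1/(92682*((40*√469))) = (√469/18760)/92682 = √469/1738714320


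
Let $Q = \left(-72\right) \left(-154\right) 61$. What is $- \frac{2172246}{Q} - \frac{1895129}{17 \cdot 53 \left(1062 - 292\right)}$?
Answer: $- \frac{3018229133}{507839640} \approx -5.9433$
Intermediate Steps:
$Q = 676368$ ($Q = 11088 \cdot 61 = 676368$)
$- \frac{2172246}{Q} - \frac{1895129}{17 \cdot 53 \left(1062 - 292\right)} = - \frac{2172246}{676368} - \frac{1895129}{17 \cdot 53 \left(1062 - 292\right)} = \left(-2172246\right) \frac{1}{676368} - \frac{1895129}{901 \left(1062 - 292\right)} = - \frac{362041}{112728} - \frac{1895129}{901 \cdot 770} = - \frac{362041}{112728} - \frac{1895129}{693770} = - \frac{3018229133}{507839640}$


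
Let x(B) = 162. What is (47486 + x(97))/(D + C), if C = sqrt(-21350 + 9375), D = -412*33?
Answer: -647822208/184863191 - 238240*I*sqrt(479)/184863191 ≈ -3.5043 - 0.028205*I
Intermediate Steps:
D = -13596
C = 5*I*sqrt(479) (C = sqrt(-11975) = 5*I*sqrt(479) ≈ 109.43*I)
(47486 + x(97))/(D + C) = (47486 + 162)/(-13596 + 5*I*sqrt(479)) = 47648/(-13596 + 5*I*sqrt(479))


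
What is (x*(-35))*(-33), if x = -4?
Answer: -4620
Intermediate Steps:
(x*(-35))*(-33) = -4*(-35)*(-33) = 140*(-33) = -4620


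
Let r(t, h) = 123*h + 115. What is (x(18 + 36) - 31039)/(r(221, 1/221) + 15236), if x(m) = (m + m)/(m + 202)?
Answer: -439009649/217132416 ≈ -2.0219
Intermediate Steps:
x(m) = 2*m/(202 + m) (x(m) = (2*m)/(202 + m) = 2*m/(202 + m))
r(t, h) = 115 + 123*h
(x(18 + 36) - 31039)/(r(221, 1/221) + 15236) = (2*(18 + 36)/(202 + (18 + 36)) - 31039)/((115 + 123/221) + 15236) = (2*54/(202 + 54) - 31039)/((115 + 123*(1/221)) + 15236) = (2*54/256 - 31039)/((115 + 123/221) + 15236) = (2*54*(1/256) - 31039)/(25538/221 + 15236) = (27/64 - 31039)/(3392694/221) = -1986469/64*221/3392694 = -439009649/217132416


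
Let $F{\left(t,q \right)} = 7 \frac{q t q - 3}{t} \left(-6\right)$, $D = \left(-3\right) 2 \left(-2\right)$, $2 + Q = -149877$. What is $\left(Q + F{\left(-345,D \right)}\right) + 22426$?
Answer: $- \frac{15352657}{115} \approx -1.335 \cdot 10^{5}$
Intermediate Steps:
$Q = -149879$ ($Q = -2 - 149877 = -149879$)
$D = 12$ ($D = \left(-6\right) \left(-2\right) = 12$)
$F{\left(t,q \right)} = - \frac{42 \left(-3 + t q^{2}\right)}{t}$ ($F{\left(t,q \right)} = 7 \frac{t q^{2} - 3}{t} \left(-6\right) = 7 \frac{-3 + t q^{2}}{t} \left(-6\right) = \frac{7 \left(-3 + t q^{2}\right)}{t} \left(-6\right) = - \frac{42 \left(-3 + t q^{2}\right)}{t}$)
$\left(Q + F{\left(-345,D \right)}\right) + 22426 = \left(-149879 + \left(- 42 \cdot 12^{2} + \frac{126}{-345}\right)\right) + 22426 = \left(-149879 + \left(\left(-42\right) 144 + 126 \left(- \frac{1}{345}\right)\right)\right) + 22426 = \left(-149879 - \frac{695562}{115}\right) + 22426 = - \frac{17931647}{115} + 22426 = - \frac{15352657}{115}$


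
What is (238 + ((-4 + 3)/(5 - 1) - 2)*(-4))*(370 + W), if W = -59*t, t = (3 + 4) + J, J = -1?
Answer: 3952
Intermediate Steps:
t = 6 (t = (3 + 4) - 1 = 7 - 1 = 6)
W = -354 (W = -59*6 = -354)
(238 + ((-4 + 3)/(5 - 1) - 2)*(-4))*(370 + W) = (238 + ((-4 + 3)/(5 - 1) - 2)*(-4))*(370 - 354) = (238 + (-1/4 - 2)*(-4))*16 = (238 + (-1*¼ - 2)*(-4))*16 = (238 + (-¼ - 2)*(-4))*16 = (238 - 9/4*(-4))*16 = (238 + 9)*16 = 247*16 = 3952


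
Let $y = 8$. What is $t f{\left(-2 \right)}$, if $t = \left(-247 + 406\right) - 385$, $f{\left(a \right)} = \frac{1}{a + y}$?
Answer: $- \frac{113}{3} \approx -37.667$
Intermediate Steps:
$f{\left(a \right)} = \frac{1}{8 + a}$ ($f{\left(a \right)} = \frac{1}{a + 8} = \frac{1}{8 + a}$)
$t = -226$ ($t = 159 - 385 = -226$)
$t f{\left(-2 \right)} = - \frac{226}{8 - 2} = - \frac{226}{6} = \left(-226\right) \frac{1}{6} = - \frac{113}{3}$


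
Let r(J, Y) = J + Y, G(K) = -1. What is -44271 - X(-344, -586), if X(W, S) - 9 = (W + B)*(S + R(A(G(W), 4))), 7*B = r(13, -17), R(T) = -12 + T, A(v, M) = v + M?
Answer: -249300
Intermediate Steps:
A(v, M) = M + v
B = -4/7 (B = (13 - 17)/7 = (⅐)*(-4) = -4/7 ≈ -0.57143)
X(W, S) = 9 + (-9 + S)*(-4/7 + W) (X(W, S) = 9 + (W - 4/7)*(S + (-12 + (4 - 1))) = 9 + (-4/7 + W)*(S + (-12 + 3)) = 9 + (-4/7 + W)*(S - 9) = 9 + (-4/7 + W)*(-9 + S) = 9 + (-9 + S)*(-4/7 + W))
-44271 - X(-344, -586) = -44271 - (99/7 - 9*(-344) - 4/7*(-586) - 586*(-344)) = -44271 - (99/7 + 3096 + 2344/7 + 201584) = -44271 - 1*205029 = -44271 - 205029 = -249300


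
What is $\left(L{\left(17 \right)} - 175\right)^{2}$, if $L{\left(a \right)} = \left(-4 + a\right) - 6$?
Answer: $28224$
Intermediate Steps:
$L{\left(a \right)} = -10 + a$
$\left(L{\left(17 \right)} - 175\right)^{2} = \left(\left(-10 + 17\right) - 175\right)^{2} = \left(7 - 175\right)^{2} = \left(-168\right)^{2} = 28224$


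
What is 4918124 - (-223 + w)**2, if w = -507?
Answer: 4385224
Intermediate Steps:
4918124 - (-223 + w)**2 = 4918124 - (-223 - 507)**2 = 4918124 - 1*(-730)**2 = 4918124 - 1*532900 = 4918124 - 532900 = 4385224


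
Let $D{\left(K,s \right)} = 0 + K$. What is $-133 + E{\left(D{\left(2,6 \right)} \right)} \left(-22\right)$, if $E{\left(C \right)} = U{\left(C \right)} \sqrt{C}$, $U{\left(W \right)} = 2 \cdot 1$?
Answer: $-133 - 44 \sqrt{2} \approx -195.23$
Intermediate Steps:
$U{\left(W \right)} = 2$
$D{\left(K,s \right)} = K$
$E{\left(C \right)} = 2 \sqrt{C}$
$-133 + E{\left(D{\left(2,6 \right)} \right)} \left(-22\right) = -133 + 2 \sqrt{2} \left(-22\right) = -133 - 44 \sqrt{2}$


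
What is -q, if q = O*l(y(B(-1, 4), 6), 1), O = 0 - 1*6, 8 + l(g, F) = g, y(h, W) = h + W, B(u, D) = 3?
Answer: 6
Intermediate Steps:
y(h, W) = W + h
l(g, F) = -8 + g
O = -6 (O = 0 - 6 = -6)
q = -6 (q = -6*(-8 + (6 + 3)) = -6*(-8 + 9) = -6*1 = -6)
-q = -1*(-6) = 6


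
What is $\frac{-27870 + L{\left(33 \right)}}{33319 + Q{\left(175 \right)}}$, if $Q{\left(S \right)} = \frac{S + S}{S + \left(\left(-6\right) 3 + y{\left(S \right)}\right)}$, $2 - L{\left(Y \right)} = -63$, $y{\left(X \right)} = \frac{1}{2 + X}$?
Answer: $- \frac{11038585}{13228528} \approx -0.83445$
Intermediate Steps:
$L{\left(Y \right)} = 65$ ($L{\left(Y \right)} = 2 - -63 = 2 + 63 = 65$)
$Q{\left(S \right)} = \frac{2 S}{-18 + S + \frac{1}{2 + S}}$ ($Q{\left(S \right)} = \frac{S + S}{S + \left(\left(-6\right) 3 + \frac{1}{2 + S}\right)} = \frac{2 S}{S - \left(18 - \frac{1}{2 + S}\right)} = \frac{2 S}{-18 + S + \frac{1}{2 + S}}$)
$\frac{-27870 + L{\left(33 \right)}}{33319 + Q{\left(175 \right)}} = \frac{-27870 + 65}{33319 + 2 \cdot 175 \frac{1}{1 + \left(-18 + 175\right) \left(2 + 175\right)} \left(2 + 175\right)} = - \frac{27805}{33319 + 2 \cdot 175 \frac{1}{1 + 157 \cdot 177} \cdot 177} = - \frac{27805}{33319 + 2 \cdot 175 \frac{1}{1 + 27789} \cdot 177} = - \frac{27805}{33319 + 2 \cdot 175 \cdot \frac{1}{27790} \cdot 177} = - \frac{27805}{33319 + \frac{885}{397}} = - \frac{27805}{\frac{13228528}{397}} = \left(-27805\right) \frac{397}{13228528} = - \frac{11038585}{13228528}$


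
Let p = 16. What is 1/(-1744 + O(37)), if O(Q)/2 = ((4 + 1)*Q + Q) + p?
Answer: -1/1268 ≈ -0.00078864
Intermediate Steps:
O(Q) = 32 + 12*Q (O(Q) = 2*(((4 + 1)*Q + Q) + 16) = 2*((5*Q + Q) + 16) = 2*(6*Q + 16) = 2*(16 + 6*Q) = 32 + 12*Q)
1/(-1744 + O(37)) = 1/(-1744 + (32 + 12*37)) = 1/(-1744 + (32 + 444)) = 1/(-1744 + 476) = 1/(-1268) = -1/1268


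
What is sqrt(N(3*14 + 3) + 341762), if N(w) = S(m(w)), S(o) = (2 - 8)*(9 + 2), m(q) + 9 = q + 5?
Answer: 8*sqrt(5339) ≈ 584.55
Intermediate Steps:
m(q) = -4 + q (m(q) = -9 + (q + 5) = -9 + (5 + q) = -4 + q)
S(o) = -66 (S(o) = -6*11 = -66)
N(w) = -66
sqrt(N(3*14 + 3) + 341762) = sqrt(-66 + 341762) = sqrt(341696) = 8*sqrt(5339)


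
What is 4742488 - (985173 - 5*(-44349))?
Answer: 3535570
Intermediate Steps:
4742488 - (985173 - 5*(-44349)) = 4742488 - (985173 + 221745) = 4742488 - 1*1206918 = 4742488 - 1206918 = 3535570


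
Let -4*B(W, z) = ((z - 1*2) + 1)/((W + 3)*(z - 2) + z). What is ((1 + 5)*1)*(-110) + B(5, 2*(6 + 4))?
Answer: -432979/656 ≈ -660.03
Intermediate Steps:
B(W, z) = -(-1 + z)/(4*(z + (-2 + z)*(3 + W))) (B(W, z) = -((z - 1*2) + 1)/(4*((W + 3)*(z - 2) + z)) = -((z - 2) + 1)/(4*((3 + W)*(-2 + z) + z)) = -((-2 + z) + 1)/(4*((-2 + z)*(3 + W) + z)) = -(-1 + z)/(4*(z + (-2 + z)*(3 + W))))
((1 + 5)*1)*(-110) + B(5, 2*(6 + 4)) = ((1 + 5)*1)*(-110) + (1 - 2*(6 + 4))/(4*(-6 - 2*5 + 4*(2*(6 + 4)) + 5*(2*(6 + 4)))) = (6*1)*(-110) + (1 - 2*10)/(4*(-6 - 10 + 4*(2*10) + 5*(2*10))) = 6*(-110) + (1 - 1*20)/(4*(-6 - 10 + 4*20 + 5*20)) = -660 + (1 - 20)/(4*(-6 - 10 + 80 + 100)) = -660 + (¼)*(-19)/164 = -660 + (¼)*(1/164)*(-19) = -660 - 19/656 = -432979/656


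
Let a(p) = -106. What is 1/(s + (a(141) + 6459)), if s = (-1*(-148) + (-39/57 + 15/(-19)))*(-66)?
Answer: -19/63037 ≈ -0.00030141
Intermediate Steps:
s = -183744/19 (s = (148 + (-39*1/57 + 15*(-1/19)))*(-66) = (148 + (-13/19 - 15/19))*(-66) = (148 - 28/19)*(-66) = (2784/19)*(-66) = -183744/19 ≈ -9670.7)
1/(s + (a(141) + 6459)) = 1/(-183744/19 + (-106 + 6459)) = 1/(-183744/19 + 6353) = 1/(-63037/19) = -19/63037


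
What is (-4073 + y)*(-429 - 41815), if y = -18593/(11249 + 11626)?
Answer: 3936653642192/22875 ≈ 1.7209e+8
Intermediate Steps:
y = -18593/22875 ≈ -0.81281
(-4073 + y)*(-429 - 41815) = (-4073 - 18593/22875)*(-429 - 41815) = -93188468/22875*(-42244) = 3936653642192/22875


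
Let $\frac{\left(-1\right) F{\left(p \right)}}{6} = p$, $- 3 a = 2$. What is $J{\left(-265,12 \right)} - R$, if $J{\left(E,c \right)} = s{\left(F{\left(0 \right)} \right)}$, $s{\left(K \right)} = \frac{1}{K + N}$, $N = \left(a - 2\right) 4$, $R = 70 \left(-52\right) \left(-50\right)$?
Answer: $- \frac{5824003}{32} \approx -1.82 \cdot 10^{5}$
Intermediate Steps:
$a = - \frac{2}{3}$ ($a = \left(- \frac{1}{3}\right) 2 = - \frac{2}{3} \approx -0.66667$)
$F{\left(p \right)} = - 6 p$
$R = 182000$ ($R = \left(-3640\right) \left(-50\right) = 182000$)
$N = - \frac{32}{3}$ ($N = \left(- \frac{2}{3} - 2\right) 4 = \left(- \frac{8}{3}\right) 4 = - \frac{32}{3} \approx -10.667$)
$s{\left(K \right)} = \frac{1}{- \frac{32}{3} + K}$ ($s{\left(K \right)} = \frac{1}{K - \frac{32}{3}} = \frac{1}{- \frac{32}{3} + K}$)
$J{\left(E,c \right)} = - \frac{3}{32}$ ($J{\left(E,c \right)} = \frac{3}{-32 + 3 \left(\left(-6\right) 0\right)} = \frac{3}{-32 + 3 \cdot 0} = \frac{3}{-32 + 0} = \frac{3}{-32} = 3 \left(- \frac{1}{32}\right) = - \frac{3}{32}$)
$J{\left(-265,12 \right)} - R = - \frac{3}{32} - 182000 = - \frac{5824003}{32}$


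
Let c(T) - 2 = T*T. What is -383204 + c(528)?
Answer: -104418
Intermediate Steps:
c(T) = 2 + T² (c(T) = 2 + T*T = 2 + T²)
-383204 + c(528) = -383204 + (2 + 528²) = -383204 + (2 + 278784) = -383204 + 278786 = -104418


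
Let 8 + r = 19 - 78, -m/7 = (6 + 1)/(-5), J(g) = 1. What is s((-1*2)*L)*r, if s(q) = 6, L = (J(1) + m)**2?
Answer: -402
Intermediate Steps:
m = 49/5 (m = -7*(6 + 1)/(-5) = -49*(-1)/5 = -7*(-7/5) = 49/5 ≈ 9.8000)
r = -67 (r = -8 + (19 - 78) = -8 - 59 = -67)
L = 2916/25 (L = (1 + 49/5)**2 = (54/5)**2 = 2916/25 ≈ 116.64)
s((-1*2)*L)*r = 6*(-67) = -402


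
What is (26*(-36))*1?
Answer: -936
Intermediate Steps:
(26*(-36))*1 = -936*1 = -936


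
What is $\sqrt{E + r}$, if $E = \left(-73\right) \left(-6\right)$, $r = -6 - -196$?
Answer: $2 \sqrt{157} \approx 25.06$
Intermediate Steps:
$r = 190$ ($r = -6 + 196 = 190$)
$E = 438$
$\sqrt{E + r} = \sqrt{438 + 190} = \sqrt{628} = 2 \sqrt{157}$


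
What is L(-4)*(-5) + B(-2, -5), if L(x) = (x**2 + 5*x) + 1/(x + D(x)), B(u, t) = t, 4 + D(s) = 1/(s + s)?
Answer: 203/13 ≈ 15.615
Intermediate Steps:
D(s) = -4 + 1/(2*s) (D(s) = -4 + 1/(s + s) = -4 + 1/(2*s))
L(x) = x**2 + 1/(-4 + x + 1/(2*x)) + 5*x (L(x) = (x**2 + 5*x) + 1/(x + (-4 + 1/(2*x))) = (x**2 + 5*x) + 1/(-4 + x + 1/(2*x)) = x**2 + 1/(-4 + x + 1/(2*x)) + 5*x)
L(-4)*(-5) + B(-2, -5) = -4*(7 - 39*(-4) + 2*(-4)**2 + 2*(-4)**3)/(1 - 8*(-4) + 2*(-4)**2)*(-5) - 5 = -4*(7 + 156 + 2*16 + 2*(-64))/(1 + 32 + 2*16)*(-5) - 5 = -4*(7 + 156 + 32 - 128)/(1 + 32 + 32)*(-5) - 5 = -4*67/65*(-5) - 5 = -4*1/65*67*(-5) - 5 = -268/65*(-5) - 5 = 268/13 - 5 = 203/13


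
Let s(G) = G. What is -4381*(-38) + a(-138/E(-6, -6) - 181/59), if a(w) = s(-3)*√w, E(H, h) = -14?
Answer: 166478 - 6*√289513/413 ≈ 1.6647e+5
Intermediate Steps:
a(w) = -3*√w
-4381*(-38) + a(-138/E(-6, -6) - 181/59) = -4381*(-38) - 3*√(-138/(-14) - 181/59) = 166478 - 3*√(-138*(-1/14) - 181*1/59) = 166478 - 3*√(69/7 - 181/59) = 166478 - 6*√289513/413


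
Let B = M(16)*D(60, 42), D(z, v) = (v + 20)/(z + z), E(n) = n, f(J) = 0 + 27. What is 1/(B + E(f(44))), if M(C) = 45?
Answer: 4/201 ≈ 0.019901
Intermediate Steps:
f(J) = 27
D(z, v) = (20 + v)/(2*z) (D(z, v) = (20 + v)/((2*z)) = (20 + v)*(1/(2*z)) = (20 + v)/(2*z))
B = 93/4 (B = 45*((½)*(20 + 42)/60) = 45*((½)*(1/60)*62) = 45*(31/60) = 93/4 ≈ 23.250)
1/(B + E(f(44))) = 1/(93/4 + 27) = 1/(201/4) = 4/201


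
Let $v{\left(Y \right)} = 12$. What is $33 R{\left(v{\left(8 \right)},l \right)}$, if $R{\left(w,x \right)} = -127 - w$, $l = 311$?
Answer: $-4587$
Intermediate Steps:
$33 R{\left(v{\left(8 \right)},l \right)} = 33 \left(-127 - 12\right) = 33 \left(-139\right) = -4587$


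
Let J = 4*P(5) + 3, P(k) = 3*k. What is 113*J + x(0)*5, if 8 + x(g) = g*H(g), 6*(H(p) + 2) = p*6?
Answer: 7079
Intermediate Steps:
H(p) = -2 + p (H(p) = -2 + (p*6)/6 = -2 + (6*p)/6 = -2 + p)
x(g) = -8 + g*(-2 + g)
J = 63 (J = 4*(3*5) + 3 = 4*15 + 3 = 60 + 3 = 63)
113*J + x(0)*5 = 113*63 + (-8 + 0*(-2 + 0))*5 = 7119 + (-8 + 0*(-2))*5 = 7119 + (-8 + 0)*5 = 7119 - 8*5 = 7119 - 40 = 7079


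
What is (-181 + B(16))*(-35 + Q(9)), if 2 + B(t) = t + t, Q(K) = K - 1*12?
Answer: 5738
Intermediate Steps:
Q(K) = -12 + K (Q(K) = K - 12 = -12 + K)
B(t) = -2 + 2*t (B(t) = -2 + (t + t) = -2 + 2*t)
(-181 + B(16))*(-35 + Q(9)) = (-181 + (-2 + 2*16))*(-35 + (-12 + 9)) = (-181 + (-2 + 32))*(-35 - 3) = (-181 + 30)*(-38) = -151*(-38) = 5738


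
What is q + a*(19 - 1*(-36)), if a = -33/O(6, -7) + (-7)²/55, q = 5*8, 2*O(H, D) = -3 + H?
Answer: -1121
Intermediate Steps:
O(H, D) = -3/2 + H/2 (O(H, D) = (-3 + H)/2 = -3/2 + H/2)
q = 40
a = -1161/55 (a = -33/(-3/2 + (½)*6) + (-7)²/55 = -33/(-3/2 + 3) + 49*(1/55) = -33/3/2 + 49/55 = -33*⅔ + 49/55 = -22 + 49/55 = -1161/55 ≈ -21.109)
q + a*(19 - 1*(-36)) = 40 - 1161*(19 - 1*(-36))/55 = 40 - 1161*(19 + 36)/55 = 40 - 1161/55*55 = 40 - 1161 = -1121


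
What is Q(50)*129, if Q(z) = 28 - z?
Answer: -2838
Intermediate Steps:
Q(50)*129 = (28 - 1*50)*129 = (28 - 50)*129 = -22*129 = -2838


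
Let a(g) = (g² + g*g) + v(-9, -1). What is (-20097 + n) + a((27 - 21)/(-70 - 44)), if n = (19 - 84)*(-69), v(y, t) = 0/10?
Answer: -5635930/361 ≈ -15612.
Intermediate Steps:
v(y, t) = 0 (v(y, t) = 0*(⅒) = 0)
n = 4485 (n = -65*(-69) = 4485)
a(g) = 2*g² (a(g) = (g² + g*g) + 0 = (g² + g²) + 0 = 2*g² + 0 = 2*g²)
(-20097 + n) + a((27 - 21)/(-70 - 44)) = (-20097 + 4485) + 2*((27 - 21)/(-70 - 44))² = -15612 + 2*(6/(-114))² = -15612 + 2*(6*(-1/114))² = -15612 + 2*(-1/19)² = -15612 + 2*(1/361) = -15612 + 2/361 = -5635930/361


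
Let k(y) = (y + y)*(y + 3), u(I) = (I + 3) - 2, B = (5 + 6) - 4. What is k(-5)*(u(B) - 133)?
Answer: -2500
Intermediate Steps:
B = 7 (B = 11 - 4 = 7)
u(I) = 1 + I (u(I) = (3 + I) - 2 = 1 + I)
k(y) = 2*y*(3 + y) (k(y) = (2*y)*(3 + y) = 2*y*(3 + y))
k(-5)*(u(B) - 133) = (2*(-5)*(3 - 5))*((1 + 7) - 133) = (2*(-5)*(-2))*(8 - 133) = 20*(-125) = -2500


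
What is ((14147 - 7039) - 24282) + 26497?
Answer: 9323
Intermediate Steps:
((14147 - 7039) - 24282) + 26497 = (7108 - 24282) + 26497 = -17174 + 26497 = 9323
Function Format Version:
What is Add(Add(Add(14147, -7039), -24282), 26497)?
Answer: 9323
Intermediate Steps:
Add(Add(Add(14147, -7039), -24282), 26497) = Add(Add(7108, -24282), 26497) = Add(-17174, 26497) = 9323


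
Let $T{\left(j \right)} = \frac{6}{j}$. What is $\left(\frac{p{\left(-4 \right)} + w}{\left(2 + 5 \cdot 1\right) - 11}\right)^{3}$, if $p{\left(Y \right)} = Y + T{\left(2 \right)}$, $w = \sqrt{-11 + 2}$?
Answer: $- \frac{13}{32} + \frac{9 i}{32} \approx -0.40625 + 0.28125 i$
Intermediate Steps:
$w = 3 i$ ($w = \sqrt{-9} = 3 i \approx 3.0 i$)
$p{\left(Y \right)} = 3 + Y$ ($p{\left(Y \right)} = Y + \frac{6}{2} = Y + 6 \cdot \frac{1}{2} = Y + 3 = 3 + Y$)
$\left(\frac{p{\left(-4 \right)} + w}{\left(2 + 5 \cdot 1\right) - 11}\right)^{3} = \left(\frac{\left(3 - 4\right) + 3 i}{\left(2 + 5 \cdot 1\right) - 11}\right)^{3} = \left(\frac{-1 + 3 i}{\left(2 + 5\right) - 11}\right)^{3} = \left(\frac{-1 + 3 i}{7 - 11}\right)^{3} = \left(\frac{-1 + 3 i}{-4}\right)^{3} = \left(\left(-1 + 3 i\right) \left(- \frac{1}{4}\right)\right)^{3} = \left(\frac{1}{4} - \frac{3 i}{4}\right)^{3}$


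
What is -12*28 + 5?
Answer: -331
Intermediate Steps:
-12*28 + 5 = -336 + 5 = -331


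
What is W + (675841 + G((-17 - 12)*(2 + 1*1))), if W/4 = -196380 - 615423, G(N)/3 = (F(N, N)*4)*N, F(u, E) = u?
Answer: -2480543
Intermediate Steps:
G(N) = 12*N² (G(N) = 3*((N*4)*N) = 3*((4*N)*N) = 3*(4*N²) = 12*N²)
W = -3247212 (W = 4*(-196380 - 615423) = 4*(-811803) = -3247212)
W + (675841 + G((-17 - 12)*(2 + 1*1))) = -3247212 + (675841 + 12*((-17 - 12)*(2 + 1*1))²) = -3247212 + (675841 + 12*(-29*(2 + 1))²) = -3247212 + (675841 + 12*(-29*3)²) = -3247212 + (675841 + 12*(-87)²) = -3247212 + (675841 + 12*7569) = -3247212 + (675841 + 90828) = -3247212 + 766669 = -2480543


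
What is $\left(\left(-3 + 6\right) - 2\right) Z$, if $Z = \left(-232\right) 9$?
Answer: $-2088$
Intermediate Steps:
$Z = -2088$
$\left(\left(-3 + 6\right) - 2\right) Z = \left(\left(-3 + 6\right) - 2\right) \left(-2088\right) = \left(3 - 2\right) \left(-2088\right) = 1 \left(-2088\right) = -2088$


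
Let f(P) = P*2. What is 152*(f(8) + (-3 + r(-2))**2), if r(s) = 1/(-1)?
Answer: 4864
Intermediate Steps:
r(s) = -1
f(P) = 2*P
152*(f(8) + (-3 + r(-2))**2) = 152*(2*8 + (-3 - 1)**2) = 152*(16 + (-4)**2) = 152*(16 + 16) = 152*32 = 4864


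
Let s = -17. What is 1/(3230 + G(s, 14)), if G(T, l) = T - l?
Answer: 1/3199 ≈ 0.00031260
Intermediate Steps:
1/(3230 + G(s, 14)) = 1/(3230 + (-17 - 1*14)) = 1/(3230 + (-17 - 14)) = 1/(3230 - 31) = 1/3199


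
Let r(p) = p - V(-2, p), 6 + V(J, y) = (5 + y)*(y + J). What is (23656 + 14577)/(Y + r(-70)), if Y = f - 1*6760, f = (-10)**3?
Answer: -38233/12504 ≈ -3.0577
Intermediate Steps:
f = -1000
V(J, y) = -6 + (5 + y)*(J + y) (V(J, y) = -6 + (5 + y)*(y + J) = -6 + (5 + y)*(J + y))
Y = -7760 (Y = -1000 - 1*6760 = -1000 - 6760 = -7760)
r(p) = 16 - p**2 - 2*p (r(p) = p - (-6 + p**2 + 5*(-2) + 5*p - 2*p) = p - (-6 + p**2 - 10 + 5*p - 2*p) = p - (-16 + p**2 + 3*p) = p + (16 - p**2 - 3*p) = 16 - p**2 - 2*p)
(23656 + 14577)/(Y + r(-70)) = (23656 + 14577)/(-7760 + (16 - 1*(-70)**2 - 2*(-70))) = 38233/(-7760 + (16 - 1*4900 + 140)) = 38233/(-7760 + (16 - 4900 + 140)) = 38233/(-7760 - 4744) = 38233/(-12504) = 38233*(-1/12504) = -38233/12504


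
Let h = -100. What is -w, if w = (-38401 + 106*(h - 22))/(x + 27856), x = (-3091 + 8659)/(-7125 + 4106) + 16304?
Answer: 51658109/44437824 ≈ 1.1625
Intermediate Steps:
x = 49216208/3019 (x = 5568/(-3019) + 16304 = 5568*(-1/3019) + 16304 = -5568/3019 + 16304 = 49216208/3019 ≈ 16302.)
w = -51658109/44437824 (w = (-38401 + 106*(-100 - 22))/(49216208/3019 + 27856) = (-38401 + 106*(-122))/(133313472/3019) = (-38401 - 12932)*(3019/133313472) = -51333*3019/133313472 = -51658109/44437824 ≈ -1.1625)
-w = -1*(-51658109/44437824) = 51658109/44437824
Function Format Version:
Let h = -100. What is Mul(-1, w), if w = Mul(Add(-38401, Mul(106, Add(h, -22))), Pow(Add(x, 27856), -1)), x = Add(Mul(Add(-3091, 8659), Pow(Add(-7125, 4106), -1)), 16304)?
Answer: Rational(51658109, 44437824) ≈ 1.1625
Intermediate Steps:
x = Rational(49216208, 3019) (x = Add(Mul(5568, Pow(-3019, -1)), 16304) = Add(Mul(5568, Rational(-1, 3019)), 16304) = Add(Rational(-5568, 3019), 16304) = Rational(49216208, 3019) ≈ 16302.)
w = Rational(-51658109, 44437824) (w = Mul(Add(-38401, Mul(106, Add(-100, -22))), Pow(Add(Rational(49216208, 3019), 27856), -1)) = Mul(Add(-38401, Mul(106, -122)), Pow(Rational(133313472, 3019), -1)) = Mul(Add(-38401, -12932), Rational(3019, 133313472)) = Mul(-51333, Rational(3019, 133313472)) = Rational(-51658109, 44437824) ≈ -1.1625)
Mul(-1, w) = Mul(-1, Rational(-51658109, 44437824)) = Rational(51658109, 44437824)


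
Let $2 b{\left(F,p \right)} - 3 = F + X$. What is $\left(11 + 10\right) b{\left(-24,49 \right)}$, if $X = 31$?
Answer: $105$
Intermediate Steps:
$b{\left(F,p \right)} = 17 + \frac{F}{2}$ ($b{\left(F,p \right)} = \frac{3}{2} + \frac{F + 31}{2} = \frac{3}{2} + \frac{31 + F}{2} = \frac{3}{2} + \left(\frac{31}{2} + \frac{F}{2}\right) = 17 + \frac{F}{2}$)
$\left(11 + 10\right) b{\left(-24,49 \right)} = \left(11 + 10\right) \left(17 + \frac{1}{2} \left(-24\right)\right) = 21 \left(17 - 12\right) = 21 \cdot 5 = 105$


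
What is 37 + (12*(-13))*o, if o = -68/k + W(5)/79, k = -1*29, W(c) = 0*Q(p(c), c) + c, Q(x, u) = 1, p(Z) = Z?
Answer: -775885/2291 ≈ -338.67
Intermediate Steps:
W(c) = c (W(c) = 0*1 + c = 0 + c = c)
k = -29
o = 5517/2291 (o = -68/(-29) + 5/79 = -68*(-1/29) + 5*(1/79) = 68/29 + 5/79 = 5517/2291 ≈ 2.4081)
37 + (12*(-13))*o = 37 + (12*(-13))*(5517/2291) = 37 - 156*5517/2291 = 37 - 860652/2291 = -775885/2291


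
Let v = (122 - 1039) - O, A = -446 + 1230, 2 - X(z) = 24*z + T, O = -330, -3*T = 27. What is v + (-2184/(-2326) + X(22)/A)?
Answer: -534967047/911792 ≈ -586.72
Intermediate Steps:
T = -9 (T = -⅓*27 = -9)
X(z) = 11 - 24*z (X(z) = 2 - (24*z - 9) = 2 - (-9 + 24*z) = 2 + (9 - 24*z) = 11 - 24*z)
A = 784
v = -587 (v = (122 - 1039) - 1*(-330) = -917 + 330 = -587)
v + (-2184/(-2326) + X(22)/A) = -587 + (-2184/(-2326) + (11 - 24*22)/784) = -587 + (-2184*(-1/2326) + (11 - 528)*(1/784)) = -587 + (1092/1163 - 517*1/784) = -587 + (1092/1163 - 517/784) = -587 + 254857/911792 = -534967047/911792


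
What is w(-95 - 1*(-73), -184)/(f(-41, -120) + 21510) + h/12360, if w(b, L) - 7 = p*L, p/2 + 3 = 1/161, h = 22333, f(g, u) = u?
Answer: 22932307/12337752 ≈ 1.8587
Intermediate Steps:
p = -964/161 (p = -6 + 2/161 = -964/161 ≈ -5.9876)
w(b, L) = 7 - 964*L/161
w(-95 - 1*(-73), -184)/(f(-41, -120) + 21510) + h/12360 = (7 - 964/161*(-184))/(-120 + 21510) + 22333/12360 = (7 + 7712/7)/21390 + 22333*(1/12360) = (7761/7)*(1/21390) + 22333/12360 = 2587/49910 + 22333/12360 = 22932307/12337752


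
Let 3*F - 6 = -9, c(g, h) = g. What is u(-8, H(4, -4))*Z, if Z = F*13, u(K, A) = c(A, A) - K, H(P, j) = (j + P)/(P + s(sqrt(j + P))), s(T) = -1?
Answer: -104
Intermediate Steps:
H(P, j) = (P + j)/(-1 + P) (H(P, j) = (j + P)/(P - 1) = (P + j)/(-1 + P))
F = -1 (F = 2 + (1/3)*(-9) = 2 - 3 = -1)
u(K, A) = A - K
Z = -13 (Z = -1*13 = -13)
u(-8, H(4, -4))*Z = ((4 - 4)/(-1 + 4) - 1*(-8))*(-13) = (0/3 + 8)*(-13) = ((1/3)*0 + 8)*(-13) = (0 + 8)*(-13) = 8*(-13) = -104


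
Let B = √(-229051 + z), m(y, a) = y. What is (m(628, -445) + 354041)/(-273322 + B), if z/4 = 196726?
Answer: -96938840418/74704357831 - 354669*√557853/74704357831 ≈ -1.3012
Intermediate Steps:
z = 786904 (z = 4*196726 = 786904)
B = √557853 (B = √(-229051 + 786904) = √557853 ≈ 746.90)
(m(628, -445) + 354041)/(-273322 + B) = (628 + 354041)/(-273322 + √557853) = 354669/(-273322 + √557853)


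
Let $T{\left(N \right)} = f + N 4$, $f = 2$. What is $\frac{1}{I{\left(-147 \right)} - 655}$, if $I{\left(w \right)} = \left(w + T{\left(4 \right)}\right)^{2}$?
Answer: $\frac{1}{15986} \approx 6.2555 \cdot 10^{-5}$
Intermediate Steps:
$T{\left(N \right)} = 2 + 4 N$ ($T{\left(N \right)} = 2 + N 4 = 2 + 4 N$)
$I{\left(w \right)} = \left(18 + w\right)^{2}$ ($I{\left(w \right)} = \left(w + \left(2 + 4 \cdot 4\right)\right)^{2} = \left(w + \left(2 + 16\right)\right)^{2} = \left(w + 18\right)^{2} = \left(18 + w\right)^{2}$)
$\frac{1}{I{\left(-147 \right)} - 655} = \frac{1}{\left(18 - 147\right)^{2} - 655} = \frac{1}{\left(-129\right)^{2} - 655} = \frac{1}{16641 - 655} = \frac{1}{15986}$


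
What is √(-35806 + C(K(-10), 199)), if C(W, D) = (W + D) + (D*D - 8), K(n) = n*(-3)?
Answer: 4*√251 ≈ 63.372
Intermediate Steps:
K(n) = -3*n
C(W, D) = -8 + D + W + D² (C(W, D) = (D + W) + (D² - 8) = (D + W) + (-8 + D²) = -8 + D + W + D²)
√(-35806 + C(K(-10), 199)) = √(-35806 + (-8 + 199 - 3*(-10) + 199²)) = √(-35806 + (-8 + 199 + 30 + 39601)) = √(-35806 + 39822) = √4016 = 4*√251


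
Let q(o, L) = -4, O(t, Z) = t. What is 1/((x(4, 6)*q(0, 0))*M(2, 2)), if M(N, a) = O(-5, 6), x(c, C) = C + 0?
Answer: 1/120 ≈ 0.0083333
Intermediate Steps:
x(c, C) = C
M(N, a) = -5
1/((x(4, 6)*q(0, 0))*M(2, 2)) = 1/((6*(-4))*(-5)) = 1/(-24*(-5)) = 1/120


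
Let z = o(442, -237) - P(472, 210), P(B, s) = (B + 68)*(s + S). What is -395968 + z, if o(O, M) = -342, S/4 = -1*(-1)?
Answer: -511870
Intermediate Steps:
S = 4 (S = 4*(-1*(-1)) = 4*1 = 4)
P(B, s) = (4 + s)*(68 + B) (P(B, s) = (B + 68)*(s + 4) = (68 + B)*(4 + s) = (4 + s)*(68 + B))
z = -115902 (z = -342 - (272 + 4*472 + 68*210 + 472*210) = -342 - (272 + 1888 + 14280 + 99120) = -342 - 1*115560 = -342 - 115560 = -115902)
-395968 + z = -395968 - 115902 = -511870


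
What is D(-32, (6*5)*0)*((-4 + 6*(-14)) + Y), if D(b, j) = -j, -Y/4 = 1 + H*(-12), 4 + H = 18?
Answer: 0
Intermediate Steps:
H = 14 (H = -4 + 18 = 14)
Y = 668 (Y = -4*(1 + 14*(-12)) = -4*(1 - 168) = -4*(-167) = 668)
D(-32, (6*5)*0)*((-4 + 6*(-14)) + Y) = (-6*5*0)*((-4 + 6*(-14)) + 668) = (-30*0)*((-4 - 84) + 668) = (-1*0)*(-88 + 668) = 0*580 = 0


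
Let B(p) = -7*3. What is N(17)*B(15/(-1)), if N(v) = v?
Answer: -357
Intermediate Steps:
B(p) = -21
N(17)*B(15/(-1)) = 17*(-21) = -357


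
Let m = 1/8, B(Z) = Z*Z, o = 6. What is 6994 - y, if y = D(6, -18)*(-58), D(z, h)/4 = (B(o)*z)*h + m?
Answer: -894993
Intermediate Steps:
B(Z) = Z²
m = ⅛ ≈ 0.12500
D(z, h) = ½ + 144*h*z (D(z, h) = 4*((6²*z)*h + ⅛) = 4*((36*z)*h + ⅛) = 4*(36*h*z + ⅛) = 4*(⅛ + 36*h*z) = ½ + 144*h*z)
y = 901987 (y = (½ + 144*(-18)*6)*(-58) = (½ - 15552)*(-58) = -31103/2*(-58) = 901987)
6994 - y = 6994 - 1*901987 = 6994 - 901987 = -894993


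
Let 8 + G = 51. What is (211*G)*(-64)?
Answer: -580672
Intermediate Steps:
G = 43 (G = -8 + 51 = 43)
(211*G)*(-64) = (211*43)*(-64) = 9073*(-64) = -580672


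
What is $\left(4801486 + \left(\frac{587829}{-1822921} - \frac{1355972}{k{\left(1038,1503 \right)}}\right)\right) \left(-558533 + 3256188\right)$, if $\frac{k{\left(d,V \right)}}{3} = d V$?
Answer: $\frac{55255747722704287665000455}{4265946859491} \approx 1.2953 \cdot 10^{13}$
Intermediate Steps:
$k{\left(d,V \right)} = 3 V d$ ($k{\left(d,V \right)} = 3 d V = 3 V d$)
$\left(4801486 + \left(\frac{587829}{-1822921} - \frac{1355972}{k{\left(1038,1503 \right)}}\right)\right) \left(-558533 + 3256188\right) = \left(4801486 + \left(\frac{587829}{-1822921} - \frac{1355972}{3 \cdot 1503 \cdot 1038}\right)\right) \left(-558533 + 3256188\right) = \left(4801486 - \left(\frac{587829}{1822921} + \frac{1355972}{4680342}\right)\right) 2697655 = \left(4801486 - \frac{2611535295865}{4265946859491}\right) 2697655 = \frac{20482881511054707761}{4265946859491} \cdot 2697655 = \frac{55255747722704287665000455}{4265946859491}$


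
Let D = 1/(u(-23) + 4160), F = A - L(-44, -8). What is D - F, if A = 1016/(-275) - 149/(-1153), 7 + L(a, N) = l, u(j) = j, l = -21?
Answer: -32051615824/1311739275 ≈ -24.434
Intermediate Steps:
L(a, N) = -28 (L(a, N) = -7 - 21 = -28)
A = -1130473/317075 (A = 1016*(-1/275) - 149*(-1/1153) = -1016/275 + 149/1153 = -1130473/317075 ≈ -3.5653)
F = 7747627/317075 (F = -1130473/317075 - 1*(-28) = -1130473/317075 + 28 = 7747627/317075 ≈ 24.435)
D = 1/4137 (D = 1/(-23 + 4160) = 1/4137 ≈ 0.00024172)
D - F = 1/4137 - 1*7747627/317075 = 1/4137 - 7747627/317075 = -32051615824/1311739275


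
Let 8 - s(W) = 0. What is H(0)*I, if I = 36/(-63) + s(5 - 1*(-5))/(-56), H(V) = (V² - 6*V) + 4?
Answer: -20/7 ≈ -2.8571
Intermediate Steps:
s(W) = 8 (s(W) = 8 - 1*0 = 8 + 0 = 8)
H(V) = 4 + V² - 6*V
I = -5/7 (I = 36/(-63) + 8/(-56) = 36*(-1/63) + 8*(-1/56) = -4/7 - ⅐ = -5/7 ≈ -0.71429)
H(0)*I = (4 + 0² - 6*0)*(-5/7) = (4 + 0 + 0)*(-5/7) = 4*(-5/7) = -20/7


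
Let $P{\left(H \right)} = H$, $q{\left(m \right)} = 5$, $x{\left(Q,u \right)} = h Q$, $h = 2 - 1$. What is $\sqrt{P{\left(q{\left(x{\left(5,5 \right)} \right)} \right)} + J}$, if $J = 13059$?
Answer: $2 \sqrt{3266} \approx 114.3$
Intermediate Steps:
$h = 1$
$x{\left(Q,u \right)} = Q$ ($x{\left(Q,u \right)} = 1 Q = Q$)
$\sqrt{P{\left(q{\left(x{\left(5,5 \right)} \right)} \right)} + J} = \sqrt{5 + 13059} = \sqrt{13064} = 2 \sqrt{3266}$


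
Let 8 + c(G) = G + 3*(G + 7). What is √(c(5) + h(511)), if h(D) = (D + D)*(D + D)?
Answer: √1044517 ≈ 1022.0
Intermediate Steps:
h(D) = 4*D² (h(D) = (2*D)*(2*D) = 4*D²)
c(G) = 13 + 4*G (c(G) = -8 + (G + 3*(G + 7)) = -8 + (G + 3*(7 + G)) = -8 + (G + (21 + 3*G)) = -8 + (21 + 4*G) = 13 + 4*G)
√(c(5) + h(511)) = √((13 + 4*5) + 4*511²) = √((13 + 20) + 4*261121) = √(33 + 1044484) = √1044517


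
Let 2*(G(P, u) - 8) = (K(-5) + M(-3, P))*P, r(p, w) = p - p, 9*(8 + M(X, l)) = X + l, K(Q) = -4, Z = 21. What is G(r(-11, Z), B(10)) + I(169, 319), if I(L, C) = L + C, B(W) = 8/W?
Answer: 496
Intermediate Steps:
M(X, l) = -8 + X/9 + l/9 (M(X, l) = -8 + (X + l)/9 = -8 + (X/9 + l/9) = -8 + X/9 + l/9)
r(p, w) = 0
I(L, C) = C + L
G(P, u) = 8 + P*(-37/3 + P/9)/2 (G(P, u) = 8 + ((-4 + (-8 + (⅑)*(-3) + P/9))*P)/2 = 8 + ((-4 + (-8 - ⅓ + P/9))*P)/2 = 8 + ((-4 + (-25/3 + P/9))*P)/2 = 8 + ((-37/3 + P/9)*P)/2 = 8 + (P*(-37/3 + P/9))/2 = 8 + P*(-37/3 + P/9)/2)
G(r(-11, Z), B(10)) + I(169, 319) = (8 - 37/6*0 + (1/18)*0²) + (319 + 169) = (8 + 0 + (1/18)*0) + 488 = (8 + 0 + 0) + 488 = 8 + 488 = 496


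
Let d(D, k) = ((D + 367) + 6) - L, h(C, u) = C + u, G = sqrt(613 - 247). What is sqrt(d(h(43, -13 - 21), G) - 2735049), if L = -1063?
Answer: 2*I*sqrt(683401) ≈ 1653.4*I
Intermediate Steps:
G = sqrt(366) ≈ 19.131
d(D, k) = 1436 + D (d(D, k) = ((D + 367) + 6) - 1*(-1063) = ((367 + D) + 6) + 1063 = (373 + D) + 1063 = 1436 + D)
sqrt(d(h(43, -13 - 21), G) - 2735049) = sqrt((1436 + (43 + (-13 - 21))) - 2735049) = sqrt((1436 + (43 - 34)) - 2735049) = sqrt((1436 + 9) - 2735049) = sqrt(1445 - 2735049) = sqrt(-2733604) = 2*I*sqrt(683401)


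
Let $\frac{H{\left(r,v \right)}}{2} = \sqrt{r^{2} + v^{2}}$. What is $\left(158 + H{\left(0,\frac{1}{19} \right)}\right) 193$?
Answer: $\frac{579772}{19} \approx 30514.0$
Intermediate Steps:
$H{\left(r,v \right)} = 2 \sqrt{r^{2} + v^{2}}$
$\left(158 + H{\left(0,\frac{1}{19} \right)}\right) 193 = \left(158 + 2 \sqrt{0^{2} + \left(\frac{1}{19}\right)^{2}}\right) 193 = \left(158 + 2 \sqrt{0 + \left(\frac{1}{19}\right)^{2}}\right) 193 = \left(158 + 2 \sqrt{0 + \frac{1}{361}}\right) 193 = \left(158 + \frac{2}{19}\right) 193 = \frac{3004}{19} \cdot 193 = \frac{579772}{19}$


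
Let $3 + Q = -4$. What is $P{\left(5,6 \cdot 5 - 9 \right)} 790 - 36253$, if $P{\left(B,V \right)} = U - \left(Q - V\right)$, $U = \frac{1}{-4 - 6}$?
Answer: $-14212$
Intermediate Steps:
$Q = -7$ ($Q = -3 - 4 = -7$)
$U = - \frac{1}{10}$ ($U = \frac{1}{-4 - 6} = \frac{1}{-10} = - \frac{1}{10} \approx -0.1$)
$P{\left(B,V \right)} = \frac{69}{10} + V$ ($P{\left(B,V \right)} = - \frac{1}{10} - \left(-7 - V\right) = - \frac{1}{10} + \left(7 + V\right) = \frac{69}{10} + V$)
$P{\left(5,6 \cdot 5 - 9 \right)} 790 - 36253 = \left(\frac{69}{10} + \left(6 \cdot 5 - 9\right)\right) 790 - 36253 = \left(\frac{69}{10} + \left(30 - 9\right)\right) 790 - 36253 = \left(\frac{69}{10} + 21\right) 790 - 36253 = \frac{279}{10} \cdot 790 - 36253 = 22041 - 36253 = -14212$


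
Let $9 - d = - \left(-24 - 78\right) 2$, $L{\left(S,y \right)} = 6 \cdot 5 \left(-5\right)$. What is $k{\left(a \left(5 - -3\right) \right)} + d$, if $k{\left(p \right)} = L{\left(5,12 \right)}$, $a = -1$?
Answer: $-345$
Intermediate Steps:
$L{\left(S,y \right)} = -150$ ($L{\left(S,y \right)} = 30 \left(-5\right) = -150$)
$k{\left(p \right)} = -150$
$d = -195$ ($d = 9 - - \left(-24 - 78\right) 2 = 9 - - \left(-102\right) 2 = 9 - \left(-1\right) \left(-204\right) = 9 - 204 = -195$)
$k{\left(a \left(5 - -3\right) \right)} + d = -150 - 195 = -345$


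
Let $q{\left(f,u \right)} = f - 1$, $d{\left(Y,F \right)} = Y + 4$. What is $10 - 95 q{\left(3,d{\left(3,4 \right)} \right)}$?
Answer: $-180$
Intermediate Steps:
$d{\left(Y,F \right)} = 4 + Y$
$q{\left(f,u \right)} = -1 + f$
$10 - 95 q{\left(3,d{\left(3,4 \right)} \right)} = 10 - 95 \left(-1 + 3\right) = 10 - 190 = -180$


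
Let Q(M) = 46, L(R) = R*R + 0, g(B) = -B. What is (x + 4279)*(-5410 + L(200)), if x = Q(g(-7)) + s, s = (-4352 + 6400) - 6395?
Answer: -760980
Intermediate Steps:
s = -4347 (s = 2048 - 6395 = -4347)
L(R) = R**2 (L(R) = R**2 + 0 = R**2)
x = -4301 (x = 46 - 4347 = -4301)
(x + 4279)*(-5410 + L(200)) = (-4301 + 4279)*(-5410 + 200**2) = -22*(-5410 + 40000) = -22*34590 = -760980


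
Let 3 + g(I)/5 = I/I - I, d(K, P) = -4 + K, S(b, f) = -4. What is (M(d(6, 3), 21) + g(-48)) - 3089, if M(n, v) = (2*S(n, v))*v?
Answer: -3027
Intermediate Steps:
g(I) = -10 - 5*I (g(I) = -15 + 5*(I/I - I) = -15 + 5*(1 - I) = -15 + (5 - 5*I) = -10 - 5*I)
M(n, v) = -8*v (M(n, v) = (2*(-4))*v = -8*v)
(M(d(6, 3), 21) + g(-48)) - 3089 = (-8*21 + (-10 - 5*(-48))) - 3089 = (-168 + (-10 + 240)) - 3089 = (-168 + 230) - 3089 = 62 - 3089 = -3027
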